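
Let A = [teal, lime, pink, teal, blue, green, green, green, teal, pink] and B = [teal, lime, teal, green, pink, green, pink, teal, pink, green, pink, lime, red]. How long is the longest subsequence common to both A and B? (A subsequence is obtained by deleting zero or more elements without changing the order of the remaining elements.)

7

A longest common subsequence is teal, lime, teal, green, green, green, pink (length 7); the LCS DP confirms no longer common subsequence exists.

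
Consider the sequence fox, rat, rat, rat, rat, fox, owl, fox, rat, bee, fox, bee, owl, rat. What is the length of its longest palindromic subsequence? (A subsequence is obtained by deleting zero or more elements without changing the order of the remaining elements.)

7

Using dp[i][j] = 2 + dp[i+1][j−1] if the ends match, else max(dp[i+1][j], dp[i][j−1]):
dp[1][14] = 7. A witness is rat owl bee fox bee owl rat at positions 2,7,10,11,12,13,14.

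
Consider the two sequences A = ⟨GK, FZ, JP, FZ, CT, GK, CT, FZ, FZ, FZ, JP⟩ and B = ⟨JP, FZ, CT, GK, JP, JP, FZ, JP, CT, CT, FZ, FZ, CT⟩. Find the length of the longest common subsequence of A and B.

7

A longest common subsequence is GK, FZ, JP, CT, CT, FZ, FZ (length 7); the LCS DP confirms no longer common subsequence exists.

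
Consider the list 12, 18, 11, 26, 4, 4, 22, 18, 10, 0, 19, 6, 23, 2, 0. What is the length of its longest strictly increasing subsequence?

Scanning left to right, the best length ending at each element is: 12→1, 18→2, 11→1, 26→3, 4→1, 4→1, 22→3, 18→2, 10→2, 0→1, 19→3, 6→2, 23→4, 2→2, 0→1.
So the longest increasing subsequence has length 4, e.g. 12, 18, 22, 23.

4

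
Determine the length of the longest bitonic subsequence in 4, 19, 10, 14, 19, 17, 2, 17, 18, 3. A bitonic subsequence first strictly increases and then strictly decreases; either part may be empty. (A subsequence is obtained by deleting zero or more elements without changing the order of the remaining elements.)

Let inc[i] be the LIS ending at i and dec[i] the longest strictly decreasing subsequence starting at i. inc = [1, 2, 2, 3, 4, 4, 1, 4, 5, 2], dec = [2, 3, 2, 2, 3, 2, 1, 2, 2, 1].
max_i inc[i]+dec[i]−1 = 6, with one witness 4, 10, 14, 19, 18, 3.

6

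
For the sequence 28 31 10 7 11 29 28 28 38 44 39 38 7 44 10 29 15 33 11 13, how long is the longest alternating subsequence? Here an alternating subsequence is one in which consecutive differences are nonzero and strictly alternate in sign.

14

A longest alternating subsequence is 28, 31, 10, 29, 28, 44, 39, 44, 10, 29, 15, 33, 11, 13 (positions 1,2,3,6,7,10,11,14,15,16,17,18,19,20); its 13 consecutive differences strictly alternate in sign, and length 14 is optimal.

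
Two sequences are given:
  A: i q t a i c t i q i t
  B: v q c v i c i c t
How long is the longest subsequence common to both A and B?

A longest common subsequence is qicit (length 5); the LCS DP confirms no longer common subsequence exists.

5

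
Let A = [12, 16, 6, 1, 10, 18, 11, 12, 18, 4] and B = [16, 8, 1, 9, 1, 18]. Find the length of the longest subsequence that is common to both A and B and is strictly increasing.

2

A longest common strictly increasing subsequence is 16, 18 (length 2); it appears in order in both A and B, and no longer such subsequence exists.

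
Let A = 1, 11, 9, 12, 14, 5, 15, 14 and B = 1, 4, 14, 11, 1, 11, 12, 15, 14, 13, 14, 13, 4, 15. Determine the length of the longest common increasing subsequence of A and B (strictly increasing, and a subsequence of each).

5

A longest common strictly increasing subsequence is 1, 11, 12, 14, 15 (length 5); it appears in order in both A and B, and no longer such subsequence exists.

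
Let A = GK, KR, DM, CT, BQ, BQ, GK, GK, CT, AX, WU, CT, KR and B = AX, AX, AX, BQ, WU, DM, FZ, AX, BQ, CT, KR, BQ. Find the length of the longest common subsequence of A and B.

A longest common subsequence is DM, BQ, CT, KR (length 4); the LCS DP confirms no longer common subsequence exists.

4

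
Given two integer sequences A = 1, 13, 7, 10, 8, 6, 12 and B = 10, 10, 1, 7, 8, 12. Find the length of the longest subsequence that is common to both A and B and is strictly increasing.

4

A longest common strictly increasing subsequence is 1, 7, 8, 12 (length 4); it appears in order in both A and B, and no longer such subsequence exists.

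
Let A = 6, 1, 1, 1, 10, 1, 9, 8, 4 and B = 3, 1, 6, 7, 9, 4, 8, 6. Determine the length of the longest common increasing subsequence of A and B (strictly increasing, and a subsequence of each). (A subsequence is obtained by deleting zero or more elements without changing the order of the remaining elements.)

For each value that appears in both, track the longest common increasing run ending there.
The best achievable length is 2; one witness is 1, 9 (A-positions 2,7, B-positions 2,5).

2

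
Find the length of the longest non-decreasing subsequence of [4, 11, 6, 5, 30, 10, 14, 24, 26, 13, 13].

6

Scanning left to right, the best length ending at each element is: 4→1, 11→2, 6→2, 5→2, 30→3, 10→3, 14→4, 24→5, 26→6, 13→4, 13→5.
So the longest non-decreasing subsequence has length 6, e.g. 4, 6, 10, 14, 24, 26.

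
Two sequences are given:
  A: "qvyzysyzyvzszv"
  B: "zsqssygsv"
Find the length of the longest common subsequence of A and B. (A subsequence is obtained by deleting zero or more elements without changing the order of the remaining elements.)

Backtracking the LCS table gives one alignment: q (A1,B3) → s (A6,B5) → y (A7,B6) → s (A12,B8) → v (A14,B9).
So the longest common subsequence has length 5.

5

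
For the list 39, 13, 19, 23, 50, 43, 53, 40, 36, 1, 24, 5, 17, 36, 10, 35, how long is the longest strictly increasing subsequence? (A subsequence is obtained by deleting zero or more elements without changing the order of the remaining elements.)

5

One longest increasing subsequence is 13, 19, 23, 50, 53 (positions 2,3,4,5,7), of length 5; no longer one exists.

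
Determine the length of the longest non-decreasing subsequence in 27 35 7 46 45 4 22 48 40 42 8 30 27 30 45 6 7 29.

5

Let dp[i] be the longest non-decreasing subsequence ending at position i. Then dp = [1, 2, 1, 3, 3, 1, 2, 4, 3, 4, 2, 3, 3, 4, 5, 2, 3, 4].
The maximum is 5; one witness is 27, 35, 40, 42, 45 at positions 1,2,9,10,15.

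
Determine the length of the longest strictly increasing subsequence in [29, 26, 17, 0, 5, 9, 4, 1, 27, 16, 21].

Let dp[i] be the longest increasing subsequence ending at position i. Then dp = [1, 1, 1, 1, 2, 3, 2, 2, 4, 4, 5].
The maximum is 5; one witness is 0, 5, 9, 16, 21 at positions 4,5,6,10,11.

5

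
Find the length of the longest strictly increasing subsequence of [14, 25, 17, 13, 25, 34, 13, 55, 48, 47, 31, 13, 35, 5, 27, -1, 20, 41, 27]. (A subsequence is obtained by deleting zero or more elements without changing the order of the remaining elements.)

Let dp[i] be the longest increasing subsequence ending at position i. Then dp = [1, 2, 2, 1, 3, 4, 1, 5, 5, 5, 4, 1, 5, 1, 4, 1, 3, 6, 4].
The maximum is 6; one witness is 14, 17, 25, 34, 35, 41 at positions 1,3,5,6,13,18.

6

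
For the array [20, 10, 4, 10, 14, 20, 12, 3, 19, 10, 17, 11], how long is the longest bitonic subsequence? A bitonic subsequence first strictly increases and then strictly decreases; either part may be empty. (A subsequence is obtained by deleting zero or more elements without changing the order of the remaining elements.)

One longest bitonic subsequence is 4, 10, 14, 20, 19, 17, 11 (positions 3,4,5,6,9,11,12): it rises to 20 then falls. Length 7 is optimal.

7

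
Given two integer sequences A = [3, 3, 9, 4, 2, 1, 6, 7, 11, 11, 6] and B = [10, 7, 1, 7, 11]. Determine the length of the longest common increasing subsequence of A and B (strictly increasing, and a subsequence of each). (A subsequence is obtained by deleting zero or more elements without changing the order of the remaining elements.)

For each value that appears in both, track the longest common increasing run ending there.
The best achievable length is 3; one witness is 1, 7, 11 (A-positions 6,8,9, B-positions 3,4,5).

3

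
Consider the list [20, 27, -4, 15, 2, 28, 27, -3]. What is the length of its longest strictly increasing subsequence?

Let dp[i] be the longest increasing subsequence ending at position i. Then dp = [1, 2, 1, 2, 2, 3, 3, 2].
The maximum is 3; one witness is 20, 27, 28 at positions 1,2,6.

3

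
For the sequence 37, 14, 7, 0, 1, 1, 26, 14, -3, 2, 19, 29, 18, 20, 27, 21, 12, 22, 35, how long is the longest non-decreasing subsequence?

9

Let dp[i] be the longest non-decreasing subsequence ending at position i. Then dp = [1, 1, 1, 1, 2, 3, 4, 4, 1, 4, 5, 6, 5, 6, 7, 7, 5, 8, 9].
The maximum is 9; one witness is 0, 1, 1, 14, 19, 20, 21, 22, 35 at positions 4,5,6,8,11,14,16,18,19.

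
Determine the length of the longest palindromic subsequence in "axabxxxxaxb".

8

Using dp[i][j] = 2 + dp[i+1][j−1] if the ends match, else max(dp[i+1][j], dp[i][j−1]):
dp[1][11] = 8. A witness is xaxxxxax at positions 2,3,5,6,7,8,9,10.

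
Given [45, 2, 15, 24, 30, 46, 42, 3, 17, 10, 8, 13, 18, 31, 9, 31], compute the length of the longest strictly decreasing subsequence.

5

Scanning left to right, the best length ending at each element is: 45→1, 2→2, 15→2, 24→2, 30→2, 46→1, 42→2, 3→3, 17→3, 10→4, 8→5, 13→4, 18→3, 31→3, 9→5, 31→3.
So the longest decreasing subsequence has length 5, e.g. 45, 24, 17, 10, 8.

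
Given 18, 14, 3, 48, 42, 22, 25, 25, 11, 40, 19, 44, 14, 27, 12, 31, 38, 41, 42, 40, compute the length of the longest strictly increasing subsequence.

8

Let dp[i] be the longest increasing subsequence ending at position i. Then dp = [1, 1, 1, 2, 2, 2, 3, 3, 2, 4, 3, 5, 3, 4, 3, 5, 6, 7, 8, 7].
The maximum is 8; one witness is 18, 22, 25, 27, 31, 38, 41, 42 at positions 1,6,7,14,16,17,18,19.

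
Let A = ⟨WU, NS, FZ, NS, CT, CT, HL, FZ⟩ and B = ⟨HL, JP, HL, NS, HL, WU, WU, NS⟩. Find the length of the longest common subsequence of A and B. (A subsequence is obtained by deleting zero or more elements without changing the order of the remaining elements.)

2

Backtracking the LCS table gives one alignment: WU (A1,B7) → NS (A4,B8).
So the longest common subsequence has length 2.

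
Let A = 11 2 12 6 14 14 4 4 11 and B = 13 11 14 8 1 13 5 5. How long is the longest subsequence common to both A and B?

2

A longest common subsequence is 11, 14 (length 2); the LCS DP confirms no longer common subsequence exists.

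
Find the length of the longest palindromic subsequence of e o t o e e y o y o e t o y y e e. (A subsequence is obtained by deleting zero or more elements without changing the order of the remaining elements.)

11

One longest palindromic subsequence is eeyyotoyyee (positions 1,5,7,9,10,12,13,14,15,16,17); it reads the same forward and backward, and the interval DP gives dp[1][17] = 11.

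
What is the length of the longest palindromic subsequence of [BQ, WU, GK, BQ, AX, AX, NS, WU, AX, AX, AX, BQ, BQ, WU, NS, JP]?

One longest palindromic subsequence is WU BQ AX AX AX AX AX BQ WU (positions 2,4,5,6,9,10,11,13,14); it reads the same forward and backward, and the interval DP gives dp[1][16] = 9.

9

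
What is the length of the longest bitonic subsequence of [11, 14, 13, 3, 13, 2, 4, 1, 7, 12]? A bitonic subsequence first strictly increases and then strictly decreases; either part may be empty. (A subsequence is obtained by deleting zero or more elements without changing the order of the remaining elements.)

Let inc[i] be the LIS ending at i and dec[i] the longest strictly decreasing subsequence starting at i. inc = [1, 2, 2, 1, 2, 1, 2, 1, 3, 4], dec = [4, 5, 4, 3, 3, 2, 2, 1, 1, 1].
max_i inc[i]+dec[i]−1 = 6, with one witness 11, 14, 13, 3, 2, 1.

6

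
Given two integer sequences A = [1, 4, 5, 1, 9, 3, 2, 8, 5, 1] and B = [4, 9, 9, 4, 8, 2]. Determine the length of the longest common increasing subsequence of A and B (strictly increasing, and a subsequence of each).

A longest common strictly increasing subsequence is 4, 9 (length 2); it appears in order in both A and B, and no longer such subsequence exists.

2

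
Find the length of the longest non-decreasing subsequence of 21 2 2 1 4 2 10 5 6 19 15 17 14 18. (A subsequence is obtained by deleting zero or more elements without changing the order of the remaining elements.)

8

Scanning left to right, the best length ending at each element is: 21→1, 2→1, 2→2, 1→1, 4→3, 2→3, 10→4, 5→4, 6→5, 19→6, 15→6, 17→7, 14→6, 18→8.
So the longest non-decreasing subsequence has length 8, e.g. 2, 2, 4, 5, 6, 15, 17, 18.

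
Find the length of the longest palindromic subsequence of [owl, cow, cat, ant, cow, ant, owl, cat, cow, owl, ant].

Using dp[i][j] = 2 + dp[i+1][j−1] if the ends match, else max(dp[i+1][j], dp[i][j−1]):
dp[1][11] = 9. A witness is owl cow cat ant cow ant cat cow owl at positions 1,2,3,4,5,6,8,9,10.

9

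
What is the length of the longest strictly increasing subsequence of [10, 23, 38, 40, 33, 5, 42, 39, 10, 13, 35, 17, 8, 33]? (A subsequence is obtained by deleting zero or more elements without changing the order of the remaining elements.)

One longest increasing subsequence is 10, 23, 38, 40, 42 (positions 1,2,3,4,7), of length 5; no longer one exists.

5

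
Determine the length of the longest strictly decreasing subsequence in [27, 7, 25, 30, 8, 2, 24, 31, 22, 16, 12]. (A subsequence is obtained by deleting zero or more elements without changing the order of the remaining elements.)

Scanning left to right, the best length ending at each element is: 27→1, 7→2, 25→2, 30→1, 8→3, 2→4, 24→3, 31→1, 22→4, 16→5, 12→6.
So the longest decreasing subsequence has length 6, e.g. 27, 25, 24, 22, 16, 12.

6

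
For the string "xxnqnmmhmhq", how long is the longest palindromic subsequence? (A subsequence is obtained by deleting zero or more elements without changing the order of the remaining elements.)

5

One longest palindromic subsequence is qhmhq (positions 4,8,9,10,11); it reads the same forward and backward, and the interval DP gives dp[1][11] = 5.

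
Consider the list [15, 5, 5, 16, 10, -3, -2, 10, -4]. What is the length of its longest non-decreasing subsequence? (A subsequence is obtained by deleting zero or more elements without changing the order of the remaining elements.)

Let dp[i] be the longest non-decreasing subsequence ending at position i. Then dp = [1, 1, 2, 3, 3, 1, 2, 4, 1].
The maximum is 4; one witness is 5, 5, 10, 10 at positions 2,3,5,8.

4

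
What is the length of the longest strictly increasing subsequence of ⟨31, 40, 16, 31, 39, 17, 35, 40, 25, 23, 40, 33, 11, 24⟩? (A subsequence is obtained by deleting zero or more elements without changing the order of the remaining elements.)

4

Let dp[i] be the longest increasing subsequence ending at position i. Then dp = [1, 2, 1, 2, 3, 2, 3, 4, 3, 3, 4, 4, 1, 4].
The maximum is 4; one witness is 16, 31, 39, 40 at positions 3,4,5,8.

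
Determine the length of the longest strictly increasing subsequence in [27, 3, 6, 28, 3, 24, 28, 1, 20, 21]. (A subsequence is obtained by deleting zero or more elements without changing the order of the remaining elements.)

Let dp[i] be the longest increasing subsequence ending at position i. Then dp = [1, 1, 2, 3, 1, 3, 4, 1, 3, 4].
The maximum is 4; one witness is 3, 6, 24, 28 at positions 2,3,6,7.

4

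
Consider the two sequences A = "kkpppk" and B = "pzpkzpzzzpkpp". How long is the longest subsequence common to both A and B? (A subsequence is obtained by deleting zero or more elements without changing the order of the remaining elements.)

4

Backtracking the LCS table gives one alignment: k (A1,B4) → k (A2,B11) → p (A4,B12) → p (A5,B13).
So the longest common subsequence has length 4.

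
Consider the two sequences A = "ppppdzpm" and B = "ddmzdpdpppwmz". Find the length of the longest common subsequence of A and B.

Backtracking the LCS table gives one alignment: p (A1,B6) → p (A2,B8) → p (A3,B9) → p (A4,B10) → z (A6,B13).
So the longest common subsequence has length 5.

5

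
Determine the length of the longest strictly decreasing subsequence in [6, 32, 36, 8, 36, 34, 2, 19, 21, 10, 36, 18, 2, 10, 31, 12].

One longest decreasing subsequence is 36, 34, 19, 10, 2 (positions 3,6,8,10,13), of length 5; no longer one exists.

5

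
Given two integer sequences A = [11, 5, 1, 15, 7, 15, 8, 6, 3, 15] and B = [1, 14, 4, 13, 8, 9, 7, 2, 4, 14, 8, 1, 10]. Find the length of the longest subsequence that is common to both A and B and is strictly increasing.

For each value that appears in both, track the longest common increasing run ending there.
The best achievable length is 3; one witness is 1, 7, 8 (A-positions 3,5,7, B-positions 1,7,11).

3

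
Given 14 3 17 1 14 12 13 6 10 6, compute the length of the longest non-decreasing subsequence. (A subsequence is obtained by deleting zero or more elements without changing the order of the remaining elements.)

3

Scanning left to right, the best length ending at each element is: 14→1, 3→1, 17→2, 1→1, 14→2, 12→2, 13→3, 6→2, 10→3, 6→3.
So the longest non-decreasing subsequence has length 3, e.g. 3, 12, 13.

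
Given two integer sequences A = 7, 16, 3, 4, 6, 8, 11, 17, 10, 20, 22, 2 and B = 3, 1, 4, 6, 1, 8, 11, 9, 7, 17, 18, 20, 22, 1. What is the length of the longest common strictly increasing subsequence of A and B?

8

For each value that appears in both, track the longest common increasing run ending there.
The best achievable length is 8; one witness is 3, 4, 6, 8, 11, 17, 20, 22 (A-positions 3,4,5,6,7,8,10,11, B-positions 1,3,4,6,7,10,12,13).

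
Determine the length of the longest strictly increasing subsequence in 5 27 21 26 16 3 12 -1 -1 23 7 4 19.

3

Let dp[i] be the longest increasing subsequence ending at position i. Then dp = [1, 2, 2, 3, 2, 1, 2, 1, 1, 3, 2, 2, 3].
The maximum is 3; one witness is 5, 21, 26 at positions 1,3,4.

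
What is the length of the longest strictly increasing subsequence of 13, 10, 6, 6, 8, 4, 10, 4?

3

One longest increasing subsequence is 6, 8, 10 (positions 3,5,7), of length 3; no longer one exists.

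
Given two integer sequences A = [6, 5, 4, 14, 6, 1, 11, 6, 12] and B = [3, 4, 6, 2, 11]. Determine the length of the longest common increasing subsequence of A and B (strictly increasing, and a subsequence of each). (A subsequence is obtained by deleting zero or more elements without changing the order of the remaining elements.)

For each value that appears in both, track the longest common increasing run ending there.
The best achievable length is 3; one witness is 4, 6, 11 (A-positions 3,5,7, B-positions 2,3,5).

3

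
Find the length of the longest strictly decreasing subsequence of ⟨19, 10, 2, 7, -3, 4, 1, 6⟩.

Let dp[i] be the longest decreasing subsequence ending at position i. Then dp = [1, 2, 3, 3, 4, 4, 5, 4].
The maximum is 5; one witness is 19, 10, 7, 4, 1 at positions 1,2,4,6,7.

5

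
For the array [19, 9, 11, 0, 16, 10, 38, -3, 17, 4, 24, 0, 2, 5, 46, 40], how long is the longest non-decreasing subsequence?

Let dp[i] be the longest non-decreasing subsequence ending at position i. Then dp = [1, 1, 2, 1, 3, 2, 4, 1, 4, 2, 5, 2, 3, 4, 6, 6].
The maximum is 6; one witness is 9, 11, 16, 17, 24, 46 at positions 2,3,5,9,11,15.

6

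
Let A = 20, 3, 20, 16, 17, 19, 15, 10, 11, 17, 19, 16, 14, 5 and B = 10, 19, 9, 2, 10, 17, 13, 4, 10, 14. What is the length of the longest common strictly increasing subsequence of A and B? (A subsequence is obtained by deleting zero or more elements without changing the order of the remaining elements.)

A longest common strictly increasing subsequence is 10, 19 (length 2); it appears in order in both A and B, and no longer such subsequence exists.

2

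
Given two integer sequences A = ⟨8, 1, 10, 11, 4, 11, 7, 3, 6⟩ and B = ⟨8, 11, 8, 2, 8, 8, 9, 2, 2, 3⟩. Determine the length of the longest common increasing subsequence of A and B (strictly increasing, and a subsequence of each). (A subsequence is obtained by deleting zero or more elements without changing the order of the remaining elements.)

2

For each value that appears in both, track the longest common increasing run ending there.
The best achievable length is 2; one witness is 8, 11 (A-positions 1,4, B-positions 1,2).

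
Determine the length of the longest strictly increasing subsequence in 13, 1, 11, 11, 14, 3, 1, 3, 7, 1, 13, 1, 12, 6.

4

One longest increasing subsequence is 1, 3, 7, 13 (positions 2,6,9,11), of length 4; no longer one exists.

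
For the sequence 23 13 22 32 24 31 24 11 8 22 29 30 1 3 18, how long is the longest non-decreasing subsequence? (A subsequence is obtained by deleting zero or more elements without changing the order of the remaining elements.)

Let dp[i] be the longest non-decreasing subsequence ending at position i. Then dp = [1, 1, 2, 3, 3, 4, 4, 1, 1, 3, 5, 6, 1, 2, 3].
The maximum is 6; one witness is 13, 22, 24, 24, 29, 30 at positions 2,3,5,7,11,12.

6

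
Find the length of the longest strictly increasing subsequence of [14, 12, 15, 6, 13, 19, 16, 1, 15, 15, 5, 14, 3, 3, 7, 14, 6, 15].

5

Scanning left to right, the best length ending at each element is: 14→1, 12→1, 15→2, 6→1, 13→2, 19→3, 16→3, 1→1, 15→3, 15→3, 5→2, 14→3, 3→2, 3→2, 7→3, 14→4, 6→3, 15→5.
So the longest increasing subsequence has length 5, e.g. 1, 5, 7, 14, 15.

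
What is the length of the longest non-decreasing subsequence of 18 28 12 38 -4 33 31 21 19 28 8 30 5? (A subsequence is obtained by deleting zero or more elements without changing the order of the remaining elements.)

Scanning left to right, the best length ending at each element is: 18→1, 28→2, 12→1, 38→3, -4→1, 33→3, 31→3, 21→2, 19→2, 28→3, 8→2, 30→4, 5→2.
So the longest non-decreasing subsequence has length 4, e.g. 18, 28, 28, 30.

4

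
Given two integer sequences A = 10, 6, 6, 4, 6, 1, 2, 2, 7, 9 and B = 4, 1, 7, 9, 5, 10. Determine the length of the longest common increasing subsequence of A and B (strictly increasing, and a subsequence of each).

A longest common strictly increasing subsequence is 4, 7, 9 (length 3); it appears in order in both A and B, and no longer such subsequence exists.

3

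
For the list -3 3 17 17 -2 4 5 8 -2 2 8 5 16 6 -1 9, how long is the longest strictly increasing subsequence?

6

One longest increasing subsequence is -3, 3, 4, 5, 8, 16 (positions 1,2,6,7,8,13), of length 6; no longer one exists.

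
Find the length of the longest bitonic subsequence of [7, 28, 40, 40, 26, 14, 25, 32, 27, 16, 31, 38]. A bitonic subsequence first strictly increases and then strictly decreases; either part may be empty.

6

One longest bitonic subsequence is 7, 28, 40, 32, 27, 16 (positions 1,2,3,8,9,10): it rises to 40 then falls. Length 6 is optimal.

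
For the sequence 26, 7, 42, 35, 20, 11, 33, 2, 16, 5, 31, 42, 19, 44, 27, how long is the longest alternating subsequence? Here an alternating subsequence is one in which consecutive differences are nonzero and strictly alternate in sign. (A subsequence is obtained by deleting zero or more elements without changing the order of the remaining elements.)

A longest alternating subsequence is 26, 7, 42, 20, 33, 2, 16, 5, 31, 19, 44, 27 (positions 1,2,3,5,7,8,9,10,11,13,14,15); its 11 consecutive differences strictly alternate in sign, and length 12 is optimal.

12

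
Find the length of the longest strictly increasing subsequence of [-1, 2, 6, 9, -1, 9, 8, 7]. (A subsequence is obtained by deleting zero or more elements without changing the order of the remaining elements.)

One longest increasing subsequence is -1, 2, 6, 9 (positions 1,2,3,4), of length 4; no longer one exists.

4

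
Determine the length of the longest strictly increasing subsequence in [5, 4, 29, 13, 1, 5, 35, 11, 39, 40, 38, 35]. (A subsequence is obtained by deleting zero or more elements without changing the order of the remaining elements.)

5

One longest increasing subsequence is 5, 29, 35, 39, 40 (positions 1,3,7,9,10), of length 5; no longer one exists.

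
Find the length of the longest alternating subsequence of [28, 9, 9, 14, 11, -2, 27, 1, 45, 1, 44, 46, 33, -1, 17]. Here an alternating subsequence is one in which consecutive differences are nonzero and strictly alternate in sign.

11

Track the best alternating length ending on an up-step vs a down-step at each position: up/down = 1/1, 1/2, 1/2, 3/2, 3/4, 1/4, 5/2, 5/6, 7/1, 5/8, 9/8, 9/1, 9/10, 5/10, 11/10.
The maximum over both is 11; one such subsequence is 28, 9, 14, 11, 27, 1, 45, 1, 44, -1, 17.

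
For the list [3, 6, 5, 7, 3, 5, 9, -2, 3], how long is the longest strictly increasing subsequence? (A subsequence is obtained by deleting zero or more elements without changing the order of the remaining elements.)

Scanning left to right, the best length ending at each element is: 3→1, 6→2, 5→2, 7→3, 3→1, 5→2, 9→4, -2→1, 3→2.
So the longest increasing subsequence has length 4, e.g. 3, 6, 7, 9.

4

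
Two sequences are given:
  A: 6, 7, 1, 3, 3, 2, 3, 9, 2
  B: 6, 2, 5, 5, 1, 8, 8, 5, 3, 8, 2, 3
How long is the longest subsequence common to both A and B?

A longest common subsequence is 6, 1, 3, 2, 3 (length 5); the LCS DP confirms no longer common subsequence exists.

5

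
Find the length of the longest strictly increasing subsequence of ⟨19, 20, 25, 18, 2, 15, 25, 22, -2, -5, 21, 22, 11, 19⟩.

Let dp[i] be the longest increasing subsequence ending at position i. Then dp = [1, 2, 3, 1, 1, 2, 3, 3, 1, 1, 3, 4, 2, 3].
The maximum is 4; one witness is 19, 20, 21, 22 at positions 1,2,11,12.

4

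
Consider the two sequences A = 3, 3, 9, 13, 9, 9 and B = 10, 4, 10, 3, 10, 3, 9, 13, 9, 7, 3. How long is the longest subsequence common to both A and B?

5

Backtracking the LCS table gives one alignment: 3 (A1,B4) → 3 (A2,B6) → 9 (A3,B7) → 13 (A4,B8) → 9 (A5,B9).
So the longest common subsequence has length 5.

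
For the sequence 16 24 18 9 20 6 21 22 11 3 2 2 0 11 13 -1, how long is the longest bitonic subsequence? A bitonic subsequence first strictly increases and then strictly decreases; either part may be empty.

Let inc[i] be the LIS ending at i and dec[i] the longest strictly decreasing subsequence starting at i. inc = [1, 2, 2, 1, 3, 1, 4, 5, 2, 1, 1, 1, 1, 2, 3, 1], dec = [7, 8, 7, 6, 6, 5, 6, 6, 5, 4, 3, 3, 2, 2, 2, 1].
max_i inc[i]+dec[i]−1 = 10, with one witness 16, 18, 20, 21, 22, 11, 3, 2, 0, -1.

10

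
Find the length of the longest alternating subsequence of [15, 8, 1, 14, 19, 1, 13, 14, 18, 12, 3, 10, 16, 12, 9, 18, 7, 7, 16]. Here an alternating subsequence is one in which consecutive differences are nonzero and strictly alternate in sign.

11

Track the best alternating length ending on an up-step vs a down-step at each position: up/down = 1/1, 1/2, 1/2, 3/2, 3/1, 1/4, 5/4, 5/4, 5/4, 5/6, 5/6, 7/6, 7/6, 7/8, 7/8, 9/4, 7/10, 7/10, 11/10.
The maximum over both is 11; one such subsequence is 15, 8, 14, 1, 13, 12, 16, 12, 18, 7, 16.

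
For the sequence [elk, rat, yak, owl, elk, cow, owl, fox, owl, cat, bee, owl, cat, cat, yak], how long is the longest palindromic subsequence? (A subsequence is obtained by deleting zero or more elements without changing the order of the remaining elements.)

7

One longest palindromic subsequence is yak owl owl fox owl owl yak (positions 3,4,7,8,9,12,15); it reads the same forward and backward, and the interval DP gives dp[1][15] = 7.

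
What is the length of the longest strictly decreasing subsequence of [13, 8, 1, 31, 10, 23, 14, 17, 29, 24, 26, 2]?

One longest decreasing subsequence is 31, 23, 14, 2 (positions 4,6,7,12), of length 4; no longer one exists.

4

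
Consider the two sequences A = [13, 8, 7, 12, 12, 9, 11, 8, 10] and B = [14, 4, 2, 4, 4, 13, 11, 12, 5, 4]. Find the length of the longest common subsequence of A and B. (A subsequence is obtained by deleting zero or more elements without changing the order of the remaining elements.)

A longest common subsequence is 13, 12 (length 2); the LCS DP confirms no longer common subsequence exists.

2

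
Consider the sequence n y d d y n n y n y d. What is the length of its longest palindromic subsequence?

One longest palindromic subsequence is dynynyd (positions 3,5,6,8,9,10,11); it reads the same forward and backward, and the interval DP gives dp[1][11] = 7.

7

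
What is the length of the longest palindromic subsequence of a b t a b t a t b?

7

One longest palindromic subsequence is btatatb (positions 2,3,4,6,7,8,9); it reads the same forward and backward, and the interval DP gives dp[1][9] = 7.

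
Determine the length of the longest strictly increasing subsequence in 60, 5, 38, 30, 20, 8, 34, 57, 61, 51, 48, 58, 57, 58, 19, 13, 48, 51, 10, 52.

6

Scanning left to right, the best length ending at each element is: 60→1, 5→1, 38→2, 30→2, 20→2, 8→2, 34→3, 57→4, 61→5, 51→4, 48→4, 58→5, 57→5, 58→6, 19→3, 13→3, 48→4, 51→5, 10→3, 52→6.
So the longest increasing subsequence has length 6, e.g. 5, 30, 34, 51, 57, 58.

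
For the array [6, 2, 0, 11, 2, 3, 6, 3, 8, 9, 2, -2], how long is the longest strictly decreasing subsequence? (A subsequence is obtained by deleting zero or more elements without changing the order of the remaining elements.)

5

Let dp[i] be the longest decreasing subsequence ending at position i. Then dp = [1, 2, 3, 1, 2, 2, 2, 3, 2, 2, 4, 5].
The maximum is 5; one witness is 11, 6, 3, 2, -2 at positions 4,7,8,11,12.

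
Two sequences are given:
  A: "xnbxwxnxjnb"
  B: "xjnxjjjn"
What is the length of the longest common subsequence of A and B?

Backtracking the LCS table gives one alignment: x (A1,B1) → n (A2,B3) → x (A4,B4) → j (A9,B7) → n (A10,B8).
So the longest common subsequence has length 5.

5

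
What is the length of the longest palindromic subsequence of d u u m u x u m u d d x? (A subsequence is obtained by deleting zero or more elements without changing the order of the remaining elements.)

One longest palindromic subsequence is dumuxumud (positions 1,3,4,5,6,7,8,9,11); it reads the same forward and backward, and the interval DP gives dp[1][12] = 9.

9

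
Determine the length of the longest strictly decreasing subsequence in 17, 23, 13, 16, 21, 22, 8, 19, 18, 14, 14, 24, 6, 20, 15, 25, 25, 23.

6

Let dp[i] be the longest decreasing subsequence ending at position i. Then dp = [1, 1, 2, 2, 2, 2, 3, 3, 4, 5, 5, 1, 6, 3, 5, 1, 1, 2].
The maximum is 6; one witness is 23, 21, 19, 18, 14, 6 at positions 2,5,8,9,10,13.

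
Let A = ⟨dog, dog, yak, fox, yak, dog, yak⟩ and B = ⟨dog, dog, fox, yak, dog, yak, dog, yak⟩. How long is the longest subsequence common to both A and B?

6

Backtracking the LCS table gives one alignment: dog (A1,B1) → dog (A2,B2) → yak (A3,B4) → yak (A5,B6) → dog (A6,B7) → yak (A7,B8).
So the longest common subsequence has length 6.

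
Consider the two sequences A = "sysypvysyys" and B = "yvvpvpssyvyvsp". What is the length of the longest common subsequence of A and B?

Backtracking the LCS table gives one alignment: y (A2,B1) → p (A5,B4) → v (A6,B5) → s (A8,B8) → y (A9,B9) → y (A10,B11) → s (A11,B13).
So the longest common subsequence has length 7.

7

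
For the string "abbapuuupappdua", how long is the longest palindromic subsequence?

One longest palindromic subsequence is aapuuupaa (positions 1,4,5,6,7,8,9,10,15); it reads the same forward and backward, and the interval DP gives dp[1][15] = 9.

9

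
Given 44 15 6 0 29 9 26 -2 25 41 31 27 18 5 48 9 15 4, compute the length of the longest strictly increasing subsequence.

One longest increasing subsequence is 6, 9, 26, 41, 48 (positions 3,6,7,10,15), of length 5; no longer one exists.

5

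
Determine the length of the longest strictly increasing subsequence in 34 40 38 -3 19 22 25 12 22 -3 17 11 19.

4

Let dp[i] be the longest increasing subsequence ending at position i. Then dp = [1, 2, 2, 1, 2, 3, 4, 2, 3, 1, 3, 2, 4].
The maximum is 4; one witness is -3, 19, 22, 25 at positions 4,5,6,7.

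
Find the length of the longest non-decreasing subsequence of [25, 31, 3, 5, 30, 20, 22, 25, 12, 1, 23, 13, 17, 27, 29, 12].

Let dp[i] be the longest non-decreasing subsequence ending at position i. Then dp = [1, 2, 1, 2, 3, 3, 4, 5, 3, 1, 5, 4, 5, 6, 7, 4].
The maximum is 7; one witness is 3, 5, 20, 22, 25, 27, 29 at positions 3,4,6,7,8,14,15.

7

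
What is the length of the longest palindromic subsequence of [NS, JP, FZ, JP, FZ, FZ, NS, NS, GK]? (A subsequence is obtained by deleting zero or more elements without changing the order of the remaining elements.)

5

Using dp[i][j] = 2 + dp[i+1][j−1] if the ends match, else max(dp[i+1][j], dp[i][j−1]):
dp[1][9] = 5. A witness is NS FZ FZ FZ NS at positions 1,3,5,6,8.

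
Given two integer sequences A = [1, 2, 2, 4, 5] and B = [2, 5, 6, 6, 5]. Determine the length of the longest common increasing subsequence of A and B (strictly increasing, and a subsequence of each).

A longest common strictly increasing subsequence is 2, 5 (length 2); it appears in order in both A and B, and no longer such subsequence exists.

2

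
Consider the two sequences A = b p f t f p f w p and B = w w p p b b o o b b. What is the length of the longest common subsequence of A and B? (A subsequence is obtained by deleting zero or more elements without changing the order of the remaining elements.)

2

A longest common subsequence is pp (length 2); the LCS DP confirms no longer common subsequence exists.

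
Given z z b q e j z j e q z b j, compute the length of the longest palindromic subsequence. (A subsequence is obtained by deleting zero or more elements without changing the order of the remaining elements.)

9

Using dp[i][j] = 2 + dp[i+1][j−1] if the ends match, else max(dp[i+1][j], dp[i][j−1]):
dp[1][13] = 9. A witness is bqejzjeqb at positions 3,4,5,6,7,8,9,10,12.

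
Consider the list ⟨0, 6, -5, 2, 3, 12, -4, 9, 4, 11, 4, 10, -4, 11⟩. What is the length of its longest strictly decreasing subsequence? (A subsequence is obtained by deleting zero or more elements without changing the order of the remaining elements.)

One longest decreasing subsequence is 12, 9, 4, -4 (positions 6,8,9,13), of length 4; no longer one exists.

4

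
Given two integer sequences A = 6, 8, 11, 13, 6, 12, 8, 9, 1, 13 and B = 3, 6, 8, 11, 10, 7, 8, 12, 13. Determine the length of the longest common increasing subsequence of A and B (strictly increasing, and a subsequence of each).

5

For each value that appears in both, track the longest common increasing run ending there.
The best achievable length is 5; one witness is 6, 8, 11, 12, 13 (A-positions 1,2,3,6,10, B-positions 2,3,4,8,9).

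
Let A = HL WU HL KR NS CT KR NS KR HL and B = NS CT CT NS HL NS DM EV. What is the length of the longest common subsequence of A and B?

4

A longest common subsequence is NS, CT, NS, HL (length 4); the LCS DP confirms no longer common subsequence exists.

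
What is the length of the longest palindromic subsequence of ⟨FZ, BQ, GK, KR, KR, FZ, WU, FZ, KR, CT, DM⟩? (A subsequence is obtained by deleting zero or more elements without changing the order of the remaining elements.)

5

One longest palindromic subsequence is KR FZ WU FZ KR (positions 5,6,7,8,9); it reads the same forward and backward, and the interval DP gives dp[1][11] = 5.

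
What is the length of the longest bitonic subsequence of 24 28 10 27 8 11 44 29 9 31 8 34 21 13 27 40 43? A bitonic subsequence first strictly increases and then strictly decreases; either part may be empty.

7

One longest bitonic subsequence is 24, 28, 29, 31, 34, 21, 13 (positions 1,2,8,10,12,13,14): it rises to 34 then falls. Length 7 is optimal.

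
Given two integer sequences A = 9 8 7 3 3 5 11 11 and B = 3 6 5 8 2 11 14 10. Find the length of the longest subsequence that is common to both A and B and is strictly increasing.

3

A longest common strictly increasing subsequence is 3, 5, 11 (length 3); it appears in order in both A and B, and no longer such subsequence exists.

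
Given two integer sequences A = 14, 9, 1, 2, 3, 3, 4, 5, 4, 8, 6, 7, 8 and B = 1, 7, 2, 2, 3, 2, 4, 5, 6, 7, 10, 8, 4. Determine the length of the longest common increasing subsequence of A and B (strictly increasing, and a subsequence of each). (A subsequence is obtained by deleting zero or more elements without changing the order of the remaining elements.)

For each value that appears in both, track the longest common increasing run ending there.
The best achievable length is 8; one witness is 1, 2, 3, 4, 5, 6, 7, 8 (A-positions 3,4,5,7,8,11,12,13, B-positions 1,3,5,7,8,9,10,12).

8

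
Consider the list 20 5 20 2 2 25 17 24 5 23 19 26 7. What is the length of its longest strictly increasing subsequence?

4

Let dp[i] be the longest increasing subsequence ending at position i. Then dp = [1, 1, 2, 1, 1, 3, 2, 3, 2, 3, 3, 4, 3].
The maximum is 4; one witness is 5, 20, 25, 26 at positions 2,3,6,12.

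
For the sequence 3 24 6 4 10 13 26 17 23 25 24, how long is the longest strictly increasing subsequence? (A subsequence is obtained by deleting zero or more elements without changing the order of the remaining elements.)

7

One longest increasing subsequence is 3, 6, 10, 13, 17, 23, 25 (positions 1,3,5,6,8,9,10), of length 7; no longer one exists.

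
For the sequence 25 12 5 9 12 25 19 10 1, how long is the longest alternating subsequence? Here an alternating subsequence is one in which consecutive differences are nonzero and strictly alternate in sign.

4

A longest alternating subsequence is 25, 12, 25, 19 (positions 1,2,6,7); its 3 consecutive differences strictly alternate in sign, and length 4 is optimal.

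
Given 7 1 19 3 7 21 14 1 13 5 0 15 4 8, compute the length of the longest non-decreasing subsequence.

5

Scanning left to right, the best length ending at each element is: 7→1, 1→1, 19→2, 3→2, 7→3, 21→4, 14→4, 1→2, 13→4, 5→3, 0→1, 15→5, 4→3, 8→4.
So the longest non-decreasing subsequence has length 5, e.g. 1, 3, 7, 14, 15.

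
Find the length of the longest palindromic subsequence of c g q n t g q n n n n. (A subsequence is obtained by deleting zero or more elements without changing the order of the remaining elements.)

One longest palindromic subsequence is nnnnn (positions 4,8,9,10,11); it reads the same forward and backward, and the interval DP gives dp[1][11] = 5.

5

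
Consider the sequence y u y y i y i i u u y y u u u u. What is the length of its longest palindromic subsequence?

One longest palindromic subsequence is uyyiiiyyu (positions 2,3,4,5,7,8,11,12,16); it reads the same forward and backward, and the interval DP gives dp[1][16] = 9.

9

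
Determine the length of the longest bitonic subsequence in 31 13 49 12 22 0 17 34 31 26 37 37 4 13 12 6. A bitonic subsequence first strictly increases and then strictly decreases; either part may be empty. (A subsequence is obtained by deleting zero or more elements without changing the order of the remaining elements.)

One longest bitonic subsequence is 31, 49, 34, 31, 26, 13, 12, 6 (positions 1,3,8,9,10,14,15,16): it rises to 49 then falls. Length 8 is optimal.

8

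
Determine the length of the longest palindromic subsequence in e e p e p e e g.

One longest palindromic subsequence is eepepee (positions 1,2,3,4,5,6,7); it reads the same forward and backward, and the interval DP gives dp[1][8] = 7.

7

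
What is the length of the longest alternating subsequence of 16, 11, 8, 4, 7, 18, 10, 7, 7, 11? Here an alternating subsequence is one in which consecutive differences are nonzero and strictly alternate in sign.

Track the best alternating length ending on an up-step vs a down-step at each position: up/down = 1/1, 1/2, 1/2, 1/2, 3/2, 3/1, 3/4, 3/4, 3/4, 5/4.
The maximum over both is 5; one such subsequence is 16, 11, 18, 10, 11.

5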